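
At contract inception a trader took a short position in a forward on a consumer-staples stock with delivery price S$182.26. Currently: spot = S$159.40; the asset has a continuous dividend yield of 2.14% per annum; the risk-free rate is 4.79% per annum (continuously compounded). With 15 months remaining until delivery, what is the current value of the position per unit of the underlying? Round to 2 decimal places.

S$16.47

Current fair forward for the remaining 15 months: F = S·e^((r − q)·T), (r − q) = 0.0479 − 0.0214 = 0.0265
F = 159.40 · e^(0.0265 × 15/12) = 159.40 × 1.033680 = 164.7686
Value of long forward = (F − K)·e^(−rT) = (164.7686 − 182.26) · e^(−0.0479·15/12)
= -17.4914 × 0.941882 = -16.47
Short position value = −(long value) = S$16.47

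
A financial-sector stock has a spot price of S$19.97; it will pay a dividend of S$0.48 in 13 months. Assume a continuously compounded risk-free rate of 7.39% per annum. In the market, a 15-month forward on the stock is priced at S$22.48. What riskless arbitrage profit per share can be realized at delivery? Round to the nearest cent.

PV(dividends) I = 0.48·e^(−0.0739·13/12) = 0.4431
Fair forward F* = (S − I)·e^(rT) = (19.97 − 0.4431)·e^0.092375 = 19.5269 × 1.096776 = 21.4166
Market S$22.48 > fair 21.4166: forward overpriced → cash-and-carry (borrow at r, buy the stock and collect the dividends, short the forward).
Profit at T = |F_mkt − F*| = |22.48 − 21.4166| = S$1.06 per share

S$1.06 per share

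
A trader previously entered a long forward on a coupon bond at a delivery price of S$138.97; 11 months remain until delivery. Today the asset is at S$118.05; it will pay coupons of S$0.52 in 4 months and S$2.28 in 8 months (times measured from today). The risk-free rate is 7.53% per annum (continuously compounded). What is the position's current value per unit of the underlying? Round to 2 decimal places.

-S$14.33

PV(remaining coupons) I = 0.52·e^(−0.0753·4/12) + 2.28·e^(−0.0753·8/12) = 2.6755
Current forward F = (S − I)·e^(rT) = (118.05 − 2.6755)·e^(0.0753·11/12) = 115.3745 × 1.071463 = 123.6195
Value (long) = (F − K)·e^(−rT) = (123.6195 − 138.97) × 0.933303 = -14.3267
Value = -S$14.33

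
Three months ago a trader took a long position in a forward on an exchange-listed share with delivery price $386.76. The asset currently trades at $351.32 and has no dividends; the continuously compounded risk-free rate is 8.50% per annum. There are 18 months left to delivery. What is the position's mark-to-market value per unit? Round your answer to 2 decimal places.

Current fair forward for the remaining 18 months: F = S·e^(r·T), r = 0.0850
F = 351.32 · e^(0.0850 × 18/12) = 351.32 × 1.135985 = 399.0943
Value of long forward = (F − K)·e^(−rT) = (399.0943 − 386.76) · e^(−0.0850·18/12)
= 12.3343 × 0.880293 = 10.86

$10.86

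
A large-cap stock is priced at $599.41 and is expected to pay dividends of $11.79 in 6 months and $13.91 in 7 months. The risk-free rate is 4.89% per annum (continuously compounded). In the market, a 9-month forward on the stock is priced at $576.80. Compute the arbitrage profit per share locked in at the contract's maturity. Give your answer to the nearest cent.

$19.04 per share

PV(dividends) I = 11.79·e^(−0.0489·6/12) + 13.91·e^(−0.0489·7/12) = 25.0241
Fair forward F* = (S − I)·e^(rT) = (599.41 − 25.0241)·e^0.036675 = 574.3859 × 1.037356 = 595.8427
Market $576.80 < fair 595.8427: forward underpriced → reverse cash-and-carry (short the stock, invest proceeds at r, pay the dividends, go long the forward).
Profit at T = |F_mkt − F*| = |576.80 − 595.8427| = $19.04 per share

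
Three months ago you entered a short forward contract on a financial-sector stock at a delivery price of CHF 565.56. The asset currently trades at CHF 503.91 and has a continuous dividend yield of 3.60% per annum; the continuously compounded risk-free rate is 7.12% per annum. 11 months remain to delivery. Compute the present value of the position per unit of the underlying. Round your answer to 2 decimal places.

Current fair forward for the remaining 11 months: F = S·e^((r − q)·T), (r − q) = 0.0712 − 0.0360 = 0.0352
F = 503.91 · e^(0.0352 × 11/12) = 503.91 × 1.032793 = 520.4347
Value of long forward = (F − K)·e^(−rT) = (520.4347 − 565.56) · e^(−0.0712·11/12)
= -45.1253 × 0.936818 = -42.27
Short position value = −(long value) = CHF 42.27

CHF 42.27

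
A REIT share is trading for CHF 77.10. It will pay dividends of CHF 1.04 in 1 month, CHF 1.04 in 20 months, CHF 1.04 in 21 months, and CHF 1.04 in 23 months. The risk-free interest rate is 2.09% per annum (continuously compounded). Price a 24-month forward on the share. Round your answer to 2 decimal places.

CHF 76.17

PV(dividends) I = 1.04·e^(−0.0209·1/12) + 1.04·e^(−0.0209·20/12) + 1.04·e^(−0.0209·21/12) + 1.04·e^(−0.0209·23/12)
I = 1.0382 + 1.0044 + 1.0026 + 0.9992 = 4.0444
F = (S − I)·e^(rT) = (77.10 − 4.0444) · e^(0.0209·24/12)
= 73.0556 · e^0.041800 = 73.0556 × 1.042686 = CHF 76.17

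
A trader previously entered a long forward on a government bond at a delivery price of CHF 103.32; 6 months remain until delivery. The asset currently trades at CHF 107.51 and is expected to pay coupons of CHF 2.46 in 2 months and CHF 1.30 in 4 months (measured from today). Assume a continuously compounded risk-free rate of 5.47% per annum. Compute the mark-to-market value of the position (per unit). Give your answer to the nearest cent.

PV(remaining coupons) I = 2.46·e^(−0.0547·2/12) + 1.30·e^(−0.0547·4/12) = 3.7142
Current forward F = (S − I)·e^(rT) = (107.51 − 3.7142)·e^(0.0547·6/12) = 103.7958 × 1.027727 = 106.6737
Value (long) = (F − K)·e^(−rT) = (106.6737 − 103.32) × 0.973021 = 3.2632
Value = CHF 3.26

CHF 3.26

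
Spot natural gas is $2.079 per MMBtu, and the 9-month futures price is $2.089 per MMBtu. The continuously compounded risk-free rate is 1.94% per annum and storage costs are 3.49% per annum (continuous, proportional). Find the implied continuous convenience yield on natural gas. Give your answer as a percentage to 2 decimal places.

F = S·e^((r+u−y)T) ⇒ (r+u−y) = ln(F/S)/T
ln(2.089/2.079) = 0.004798; /T ⇒ 0.006397
y = r + u − ln(F/S)/T = 0.0194 + 0.0349 − 0.006397 = 0.047903
y = 4.79%

4.79%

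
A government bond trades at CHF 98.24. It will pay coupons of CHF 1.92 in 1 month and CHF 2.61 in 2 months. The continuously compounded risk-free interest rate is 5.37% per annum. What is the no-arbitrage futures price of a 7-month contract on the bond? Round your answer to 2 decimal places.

CHF 96.72

PV(coupons) I = 1.92·e^(−0.0537·1/12) + 2.61·e^(−0.0537·2/12)
I = 1.9114 + 2.5867 = 4.4981
F = (S − I)·e^(rT) = (98.24 − 4.4981) · e^(0.0537·7/12)
= 93.7419 · e^0.031325 = 93.7419 × 1.031821 = CHF 96.72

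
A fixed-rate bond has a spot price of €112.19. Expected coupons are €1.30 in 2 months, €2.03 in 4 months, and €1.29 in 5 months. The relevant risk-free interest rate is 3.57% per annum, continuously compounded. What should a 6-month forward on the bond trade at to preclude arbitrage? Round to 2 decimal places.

€109.56

PV(coupons) I = 1.30·e^(−0.0357·2/12) + 2.03·e^(−0.0357·4/12) + 1.29·e^(−0.0357·5/12)
I = 1.2923 + 2.0060 + 1.2710 = 4.5693
F = (S − I)·e^(rT) = (112.19 − 4.5693) · e^(0.0357·6/12)
= 107.6207 · e^0.017850 = 107.6207 × 1.018010 = €109.56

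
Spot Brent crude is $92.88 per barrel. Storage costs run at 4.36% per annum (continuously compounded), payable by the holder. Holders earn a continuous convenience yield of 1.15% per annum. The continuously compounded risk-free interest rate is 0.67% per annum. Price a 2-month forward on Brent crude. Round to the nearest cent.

$93.48 per barrel

Net carry = r + u − y = 0.0067 + 0.0436 − 0.0115 = 0.0388
F = S·e^((r+u−y)T) = 92.88 · e^(0.0388 × 2/12) = 92.88 · e^0.006467
= 92.88 × 1.006488 = $93.48 per barrel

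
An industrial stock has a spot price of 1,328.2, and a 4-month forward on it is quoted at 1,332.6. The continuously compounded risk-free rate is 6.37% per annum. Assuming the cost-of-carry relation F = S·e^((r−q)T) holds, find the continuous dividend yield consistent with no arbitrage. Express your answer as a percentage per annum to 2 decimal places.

From F = S·e^((r−q)T): (r − q) = ln(F/S)/T
ln(1332.6/1328.2) = ln(1.003313) = 0.003308
(r − q) = 0.003308 / (4/12) = 0.009924
q = r − ln(F/S)/T = 0.0637 − 0.009924 = 0.053776
q = 5.38%

5.38%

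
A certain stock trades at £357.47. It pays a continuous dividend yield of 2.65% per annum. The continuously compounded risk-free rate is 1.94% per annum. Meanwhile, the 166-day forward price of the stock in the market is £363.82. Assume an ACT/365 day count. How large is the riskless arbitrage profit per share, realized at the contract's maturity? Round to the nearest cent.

Fair forward: F* = S·e^(carry·T), with carry = (r − q) = 0.0194 − 0.0265 = -0.0071
F* = 357.47 · e^(-0.0071 × 166/365) = 357.47 · e^-0.003229 = 357.47 × 0.996776 = £356.3175
Market £363.82 > fair £356.3175: forward overpriced → cash-and-carry (buy spot, short the forward).
At maturity, profit = |F_mkt − F*| = |363.82 − 356.3175| = £7.50 per share

£7.50 per share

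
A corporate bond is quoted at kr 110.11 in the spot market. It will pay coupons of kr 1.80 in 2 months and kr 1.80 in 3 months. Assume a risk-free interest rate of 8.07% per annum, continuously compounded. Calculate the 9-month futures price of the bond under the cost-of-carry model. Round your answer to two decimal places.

kr 113.22

PV(coupons) I = 1.80·e^(−0.0807·2/12) + 1.80·e^(−0.0807·3/12)
I = 1.7760 + 1.7640 = 3.5400
F = (S − I)·e^(rT) = (110.11 − 3.5400) · e^(0.0807·9/12)
= 106.5700 · e^0.060525 = 106.5700 × 1.062394 = kr 113.22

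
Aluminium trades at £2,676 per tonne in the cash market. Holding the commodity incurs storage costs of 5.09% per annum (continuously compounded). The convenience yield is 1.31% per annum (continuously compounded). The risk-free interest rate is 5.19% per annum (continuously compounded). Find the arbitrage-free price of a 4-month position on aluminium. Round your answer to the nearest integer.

£2,757 per tonne

Net carry = r + u − y = 0.0519 + 0.0509 − 0.0131 = 0.0897
F = S·e^((r+u−y)T) = 2676 · e^(0.0897 × 4/12) = 2676 · e^0.029900
= 2676 × 1.030351 = £2,757 per tonne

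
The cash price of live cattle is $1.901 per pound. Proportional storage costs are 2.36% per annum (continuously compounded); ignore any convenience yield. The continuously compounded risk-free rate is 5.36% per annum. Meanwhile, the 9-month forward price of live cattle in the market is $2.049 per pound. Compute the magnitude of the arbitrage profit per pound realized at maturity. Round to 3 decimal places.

$0.035 per pound

Fair forward: F* = S·e^(carry·T), with carry = (r + u) = 0.0536 + 0.0236 = 0.0772
F* = 1.901 · e^(0.0772 × 9/12) = 1.901 · e^0.057900 = 1.901 × 1.059609 = $2.0143
Market $2.049 > fair $2.0143: forward overpriced → cash-and-carry (buy spot, short the forward).
At maturity, profit = |F_mkt − F*| = |2.049 − 2.0143| = $0.035 per pound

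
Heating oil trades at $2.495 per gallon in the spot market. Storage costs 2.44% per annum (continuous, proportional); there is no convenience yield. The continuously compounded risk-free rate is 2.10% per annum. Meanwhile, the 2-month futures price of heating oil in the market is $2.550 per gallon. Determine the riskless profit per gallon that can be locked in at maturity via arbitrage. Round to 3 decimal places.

$0.036 per gallon

Fair futures: F* = S·e^(carry·T), with carry = (r + u) = 0.0210 + 0.0244 = 0.0454
F* = 2.495 · e^(0.0454 × 2/12) = 2.495 · e^0.007567 = 2.495 × 1.007596 = $2.5140
Market $2.550 > fair $2.5140: forward overpriced → cash-and-carry (buy spot, short the forward).
At maturity, profit = |F_mkt − F*| = |2.550 − 2.5140| = $0.036 per gallon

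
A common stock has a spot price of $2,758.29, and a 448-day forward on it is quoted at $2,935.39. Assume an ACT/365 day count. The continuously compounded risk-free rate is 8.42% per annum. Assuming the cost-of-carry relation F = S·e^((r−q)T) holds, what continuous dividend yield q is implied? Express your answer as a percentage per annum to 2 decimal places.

3.35%

From F = S·e^((r−q)T): (r − q) = ln(F/S)/T
ln(2935.39/2758.29) = ln(1.064206) = 0.062229
(r − q) = 0.062229 / (448/365) = 0.050700
q = r − ln(F/S)/T = 0.0842 − 0.050700 = 0.033500
q = 3.35%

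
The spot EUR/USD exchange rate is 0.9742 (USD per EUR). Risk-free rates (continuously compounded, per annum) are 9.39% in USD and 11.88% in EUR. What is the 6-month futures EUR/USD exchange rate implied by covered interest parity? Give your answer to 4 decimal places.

0.9621

F = S·e^((r_USD − r_EUR)T) = 0.9742 · e^((0.0939 − 0.1188) × 6/12)
= 0.9742 · e^-0.012450 = 0.9742 × 0.987627
F = 0.9621 USD per EUR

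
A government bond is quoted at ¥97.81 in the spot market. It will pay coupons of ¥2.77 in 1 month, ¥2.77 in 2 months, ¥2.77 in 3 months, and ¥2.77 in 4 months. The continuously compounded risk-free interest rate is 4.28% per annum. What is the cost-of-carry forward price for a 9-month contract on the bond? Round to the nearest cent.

¥89.66

PV(coupons) I = 2.77·e^(−0.0428·1/12) + 2.77·e^(−0.0428·2/12) + 2.77·e^(−0.0428·3/12) + 2.77·e^(−0.0428·4/12)
I = 2.7601 + 2.7503 + 2.7405 + 2.7308 = 10.9817
F = (S − I)·e^(rT) = (97.81 − 10.9817) · e^(0.0428·9/12)
= 86.8283 · e^0.032100 = 86.8283 × 1.032621 = ¥89.66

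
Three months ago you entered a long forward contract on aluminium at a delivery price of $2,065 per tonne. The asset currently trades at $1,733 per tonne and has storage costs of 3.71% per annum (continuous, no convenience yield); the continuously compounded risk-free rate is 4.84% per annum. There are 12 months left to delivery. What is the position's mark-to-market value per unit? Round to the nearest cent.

Current fair forward for the remaining 12 months: F = S·e^((r + u)·T), (r + u) = 0.0484 + 0.0371 = 0.0855
F = 1733 · e^(0.0855 × 12/12) = 1733 × 1.08926156 = 1887.6903
Value of long forward = (F − K)·e^(−rT) = (1887.6903 − 2065) · e^(−0.0484·12/12)
= -177.3097 × 0.95275261 = -168.93

-$168.93 per tonne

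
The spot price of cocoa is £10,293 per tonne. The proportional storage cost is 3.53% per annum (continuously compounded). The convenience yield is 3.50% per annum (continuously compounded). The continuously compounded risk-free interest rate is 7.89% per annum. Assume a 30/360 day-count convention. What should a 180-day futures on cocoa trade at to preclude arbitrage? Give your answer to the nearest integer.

£10,709 per tonne

Net carry = r + u − y = 0.0789 + 0.0353 − 0.0350 = 0.0792
F = S·e^((r+u−y)T) = 10293 · e^(0.0792 × 180/360) = 10293 · e^0.039600
= 10293 × 1.040395 = £10,709 per tonne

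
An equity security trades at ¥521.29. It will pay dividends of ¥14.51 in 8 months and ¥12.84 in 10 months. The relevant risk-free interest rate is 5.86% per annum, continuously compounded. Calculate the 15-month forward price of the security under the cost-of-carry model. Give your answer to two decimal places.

¥532.74

PV(dividends) I = 14.51·e^(−0.0586·8/12) + 12.84·e^(−0.0586·10/12)
I = 13.9541 + 12.2280 = 26.1821
F = (S − I)·e^(rT) = (521.29 − 26.1821) · e^(0.0586·15/12)
= 495.1079 · e^0.073250 = 495.1079 × 1.076000 = ¥532.74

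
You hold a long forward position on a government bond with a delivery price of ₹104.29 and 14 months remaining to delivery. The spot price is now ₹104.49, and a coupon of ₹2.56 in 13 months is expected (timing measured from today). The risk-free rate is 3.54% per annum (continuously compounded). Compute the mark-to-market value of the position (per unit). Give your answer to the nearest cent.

PV(remaining coupons) I = 2.56·e^(−0.0354·13/12) = 2.4637
Current forward F = (S − I)·e^(rT) = (104.49 − 2.4637)·e^(0.0354·14/12) = 102.0263 × 1.042165 = 106.3282
Value (long) = (F − K)·e^(−rT) = (106.3282 − 104.29) × 0.959541 = 1.9557
Value = ₹1.96

₹1.96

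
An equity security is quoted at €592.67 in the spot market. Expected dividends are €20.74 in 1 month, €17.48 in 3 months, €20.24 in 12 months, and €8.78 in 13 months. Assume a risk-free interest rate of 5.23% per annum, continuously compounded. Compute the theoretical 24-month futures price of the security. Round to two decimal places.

PV(dividends) I = 20.74·e^(−0.0523·1/12) + 17.48·e^(−0.0523·3/12) + 20.24·e^(−0.0523·12/12) + 8.78·e^(−0.0523·13/12)
I = 20.6498 + 17.2529 + 19.2087 + 8.2964 = 65.4078
F = (S − I)·e^(rT) = (592.67 − 65.4078) · e^(0.0523·24/12)
= 527.2622 · e^0.104600 = 527.2622 × 1.110266 = €585.40

€585.40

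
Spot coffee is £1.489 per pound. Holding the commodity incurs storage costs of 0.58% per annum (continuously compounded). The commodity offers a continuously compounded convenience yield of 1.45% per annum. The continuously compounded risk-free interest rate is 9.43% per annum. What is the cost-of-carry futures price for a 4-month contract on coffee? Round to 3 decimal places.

Net carry = r + u − y = 0.0943 + 0.0058 − 0.0145 = 0.0856
F = S·e^((r+u−y)T) = 1.489 · e^(0.0856 × 4/12) = 1.489 · e^0.028533
= 1.489 × 1.028944 = £1.532 per pound

£1.532 per pound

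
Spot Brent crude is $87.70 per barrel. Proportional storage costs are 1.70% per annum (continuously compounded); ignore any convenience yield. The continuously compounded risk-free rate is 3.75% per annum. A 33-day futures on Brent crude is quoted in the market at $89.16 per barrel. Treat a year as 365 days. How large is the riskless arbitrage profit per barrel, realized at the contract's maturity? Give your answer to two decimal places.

$1.03 per barrel

Fair futures: F* = S·e^(carry·T), with carry = (r + u) = 0.0375 + 0.0170 = 0.0545
F* = 87.70 · e^(0.0545 × 33/365) = 87.70 · e^0.004927 = 87.70 × 1.004939 = $88.1332
Market $89.16 > fair $88.1332: forward overpriced → cash-and-carry (buy spot, short the forward).
At maturity, profit = |F_mkt − F*| = |89.16 − 88.1332| = $1.03 per barrel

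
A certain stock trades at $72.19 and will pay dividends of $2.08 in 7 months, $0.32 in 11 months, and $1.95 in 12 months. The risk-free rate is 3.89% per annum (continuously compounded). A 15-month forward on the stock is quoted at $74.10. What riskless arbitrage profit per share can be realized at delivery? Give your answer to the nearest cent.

PV(dividends) I = 2.08·e^(−0.0389·7/12) + 0.32·e^(−0.0389·11/12) + 1.95·e^(−0.0389·12/12) = 4.2177
Fair forward F* = (S − I)·e^(rT) = (72.19 − 4.2177)·e^0.048625 = 67.9723 × 1.049827 = 71.3592
Market $74.10 > fair 71.3592: forward overpriced → cash-and-carry (borrow at r, buy the stock and collect the dividends, short the forward).
Profit at T = |F_mkt − F*| = |74.10 − 71.3592| = $2.74 per share

$2.74 per share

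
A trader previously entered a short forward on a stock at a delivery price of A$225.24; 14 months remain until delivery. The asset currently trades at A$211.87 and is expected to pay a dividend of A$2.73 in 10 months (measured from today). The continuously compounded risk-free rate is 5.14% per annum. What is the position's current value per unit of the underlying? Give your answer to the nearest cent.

PV(remaining dividends) I = 2.73·e^(−0.0514·10/12) = 2.6155
Current forward F = (S − I)·e^(rT) = (211.87 − 2.6155)·e^(0.0514·14/12) = 209.2545 × 1.061801 = 222.1866
Value (long) = (F − K)·e^(−rT) = (222.1866 − 225.24) × 0.941796 = -2.8757
Short position value = −(long value) = A$2.88

A$2.88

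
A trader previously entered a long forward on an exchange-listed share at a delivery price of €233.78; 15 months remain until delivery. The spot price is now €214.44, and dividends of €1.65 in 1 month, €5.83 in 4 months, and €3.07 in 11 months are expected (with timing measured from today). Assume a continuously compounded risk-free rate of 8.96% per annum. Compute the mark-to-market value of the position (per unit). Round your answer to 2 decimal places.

PV(remaining dividends) I = 1.65·e^(−0.0896·1/12) + 5.83·e^(−0.0896·4/12) + 3.07·e^(−0.0896·11/12) = 10.1241
Current forward F = (S − I)·e^(rT) = (214.44 − 10.1241)·e^(0.0896·15/12) = 204.3159 × 1.118513 = 228.5300
Value (long) = (F − K)·e^(−rT) = (228.5300 − 233.78) × 0.894044 = -4.6937
Value = -€4.69

-€4.69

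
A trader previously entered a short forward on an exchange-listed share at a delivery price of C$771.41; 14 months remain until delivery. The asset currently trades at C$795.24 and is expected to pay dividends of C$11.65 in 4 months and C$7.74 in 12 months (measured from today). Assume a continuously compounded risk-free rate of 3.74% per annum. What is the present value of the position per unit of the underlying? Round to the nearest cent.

PV(remaining dividends) I = 11.65·e^(−0.0374·4/12) + 7.74·e^(−0.0374·12/12) = 18.9615
Current forward F = (S − I)·e^(rT) = (795.24 − 18.9615)·e^(0.0374·14/12) = 776.2785 × 1.044599 = 810.8997
Value (long) = (F − K)·e^(−rT) = (810.8997 − 771.41) × 0.957305 = 37.8037
Short position value = −(long value) = -C$37.80

-C$37.80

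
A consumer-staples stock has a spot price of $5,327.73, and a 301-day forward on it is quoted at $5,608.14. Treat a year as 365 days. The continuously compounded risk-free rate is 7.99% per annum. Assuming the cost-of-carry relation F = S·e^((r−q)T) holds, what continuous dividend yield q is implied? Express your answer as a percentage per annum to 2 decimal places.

1.77%

From F = S·e^((r−q)T): (r − q) = ln(F/S)/T
ln(5608.14/5327.73) = ln(1.052632) = 0.051294
(r − q) = 0.051294 / (301/365) = 0.062200
q = r − ln(F/S)/T = 0.0799 − 0.062200 = 0.017700
q = 1.77%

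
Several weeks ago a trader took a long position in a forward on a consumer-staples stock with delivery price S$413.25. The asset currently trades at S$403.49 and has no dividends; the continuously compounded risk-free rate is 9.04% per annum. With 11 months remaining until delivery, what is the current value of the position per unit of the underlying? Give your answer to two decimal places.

Current fair forward for the remaining 11 months: F = S·e^(r·T), r = 0.0904
F = 403.49 · e^(0.0904 × 11/12) = 403.49 × 1.086397 = 438.3503
Value of long forward = (F − K)·e^(−rT) = (438.3503 − 413.25) · e^(−0.0904·11/12)
= 25.1003 × 0.920474 = 23.10

S$23.10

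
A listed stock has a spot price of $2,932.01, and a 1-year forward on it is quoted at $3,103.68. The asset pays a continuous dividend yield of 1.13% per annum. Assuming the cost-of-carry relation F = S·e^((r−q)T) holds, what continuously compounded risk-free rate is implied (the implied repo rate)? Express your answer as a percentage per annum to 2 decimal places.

6.82%

From F = S·e^((r−q)T): (r − q) = ln(F/S)/T
ln(3103.68/2932.01) = ln(1.058550) = 0.056900
(r − q) = 0.056900 / (1) = 0.056900
r = ln(F/S)/T + q = 0.056900 + 0.0113 = 0.068200
r = 6.82%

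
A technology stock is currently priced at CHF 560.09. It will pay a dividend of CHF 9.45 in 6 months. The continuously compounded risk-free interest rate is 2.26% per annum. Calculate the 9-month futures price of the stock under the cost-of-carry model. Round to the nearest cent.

CHF 560.16

PV(dividends) I = 9.45·e^(−0.0226·6/12)
I = 9.3438
F = (S − I)·e^(rT) = (560.09 − 9.3438) · e^(0.0226·9/12)
= 550.7462 · e^0.016950 = 550.7462 × 1.017094 = CHF 560.16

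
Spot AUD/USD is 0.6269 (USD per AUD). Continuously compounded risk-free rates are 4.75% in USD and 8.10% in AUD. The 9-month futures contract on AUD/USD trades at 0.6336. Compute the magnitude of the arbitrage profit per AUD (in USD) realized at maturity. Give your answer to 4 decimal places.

Fair futures: F* = S·e^(carry·T), with carry = (r_USD − r_AUD) = 0.0475 − 0.0810 = -0.0335
F* = 0.6269 · e^(-0.0335 × 9/12) = 0.6269 · e^-0.025125 = 0.6269 × 0.975188 = 0.6113
Market 0.6336 > fair 0.6113: forward overpriced → cash-and-carry (buy spot, short the forward).
At maturity, profit = |F_mkt − F*| = |0.6336 − 0.6113| = 0.0223 per AUD (in USD)

0.0223 per AUD (in USD)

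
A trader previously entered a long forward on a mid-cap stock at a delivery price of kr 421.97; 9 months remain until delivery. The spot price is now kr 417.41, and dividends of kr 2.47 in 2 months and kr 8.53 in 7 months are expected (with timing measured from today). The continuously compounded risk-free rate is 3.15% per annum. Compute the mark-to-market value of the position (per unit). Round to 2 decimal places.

PV(remaining dividends) I = 2.47·e^(−0.0315·2/12) + 8.53·e^(−0.0315·7/12) = 10.8318
Current forward F = (S − I)·e^(rT) = (417.41 − 10.8318)·e^(0.0315·9/12) = 406.5782 × 1.023906 = 416.2979
Value (long) = (F − K)·e^(−rT) = (416.2979 − 421.97) × 0.976652 = -5.5397
Value = -kr 5.54

-kr 5.54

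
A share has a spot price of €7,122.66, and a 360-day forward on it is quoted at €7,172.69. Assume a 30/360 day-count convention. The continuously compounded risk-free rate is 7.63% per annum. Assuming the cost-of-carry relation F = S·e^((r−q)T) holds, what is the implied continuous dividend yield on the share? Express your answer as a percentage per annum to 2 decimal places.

6.93%

From F = S·e^((r−q)T): (r − q) = ln(F/S)/T
ln(7172.69/7122.66) = ln(1.007024) = 0.006999
(r − q) = 0.006999 / (360/360) = 0.006999
q = r − ln(F/S)/T = 0.0763 − 0.006999 = 0.069301
q = 6.93%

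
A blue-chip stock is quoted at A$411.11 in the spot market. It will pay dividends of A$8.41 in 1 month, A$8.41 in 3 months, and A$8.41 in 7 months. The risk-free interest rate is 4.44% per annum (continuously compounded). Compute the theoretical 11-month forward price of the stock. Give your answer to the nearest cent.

PV(dividends) I = 8.41·e^(−0.0444·1/12) + 8.41·e^(−0.0444·3/12) + 8.41·e^(−0.0444·7/12)
I = 8.3789 + 8.3172 + 8.1950 = 24.8911
F = (S − I)·e^(rT) = (411.11 − 24.8911) · e^(0.0444·11/12)
= 386.2189 · e^0.040700 = 386.2189 × 1.041540 = A$402.26

A$402.26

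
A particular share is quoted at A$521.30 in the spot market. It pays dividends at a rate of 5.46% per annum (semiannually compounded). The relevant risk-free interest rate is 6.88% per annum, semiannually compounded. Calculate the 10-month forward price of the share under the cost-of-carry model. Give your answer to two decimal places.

F = S · (1+r/2)^(2T) / (1+q/2)^(2T)
= 521.30 × 1.057988 / 1.045913 = 521.30 × 1.011545
F = A$527.32

A$527.32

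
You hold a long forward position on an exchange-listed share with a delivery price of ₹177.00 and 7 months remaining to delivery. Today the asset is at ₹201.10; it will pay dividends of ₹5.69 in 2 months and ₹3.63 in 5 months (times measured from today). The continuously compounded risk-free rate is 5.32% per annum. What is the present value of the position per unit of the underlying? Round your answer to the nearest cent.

PV(remaining dividends) I = 5.69·e^(−0.0532·2/12) + 3.63·e^(−0.0532·5/12) = 9.1902
Current forward F = (S − I)·e^(rT) = (201.10 − 9.1902)·e^(0.0532·7/12) = 191.9098 × 1.031520 = 197.9588
Value (long) = (F − K)·e^(−rT) = (197.9588 − 177.00) × 0.969443 = 20.3184
Value = ₹20.32

₹20.32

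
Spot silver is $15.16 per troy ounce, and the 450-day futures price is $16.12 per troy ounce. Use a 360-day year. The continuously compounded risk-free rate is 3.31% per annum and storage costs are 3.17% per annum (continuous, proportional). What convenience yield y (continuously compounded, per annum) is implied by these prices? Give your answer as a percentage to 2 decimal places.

1.57%

F = S·e^((r+u−y)T) ⇒ (r+u−y) = ln(F/S)/T
ln(16.12/15.16) = 0.061400; /T ⇒ 0.049120
y = r + u − ln(F/S)/T = 0.0331 + 0.0317 − 0.049120 = 0.015680
y = 1.57%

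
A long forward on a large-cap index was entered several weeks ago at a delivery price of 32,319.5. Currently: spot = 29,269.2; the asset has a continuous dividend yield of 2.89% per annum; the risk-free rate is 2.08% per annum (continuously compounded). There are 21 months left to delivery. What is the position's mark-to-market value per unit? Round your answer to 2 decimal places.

-3338.50

Current fair forward for the remaining 21 months: F = S·e^((r − q)·T), (r − q) = 0.0208 − 0.0289 = -0.0081
F = 29269.2 · e^(-0.0081 × 21/12) = 29269.2 × 0.98592499 = 28857.2357
Value of long forward = (F − K)·e^(−rT) = (28857.2357 − 32319.5) · e^(−0.0208·21/12)
= -3462.2643 × 0.96425451 = -3338.50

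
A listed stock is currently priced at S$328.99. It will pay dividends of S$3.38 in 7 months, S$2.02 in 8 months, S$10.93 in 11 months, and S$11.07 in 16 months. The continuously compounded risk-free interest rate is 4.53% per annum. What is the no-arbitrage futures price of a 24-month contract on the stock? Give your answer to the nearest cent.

PV(dividends) I = 3.38·e^(−0.0453·7/12) + 2.02·e^(−0.0453·8/12) + 10.93·e^(−0.0453·11/12) + 11.07·e^(−0.0453·16/12)
I = 3.2919 + 1.9599 + 10.4854 + 10.4212 = 26.1584
F = (S − I)·e^(rT) = (328.99 − 26.1584) · e^(0.0453·24/12)
= 302.8316 · e^0.090600 = 302.8316 × 1.094831 = S$331.55

S$331.55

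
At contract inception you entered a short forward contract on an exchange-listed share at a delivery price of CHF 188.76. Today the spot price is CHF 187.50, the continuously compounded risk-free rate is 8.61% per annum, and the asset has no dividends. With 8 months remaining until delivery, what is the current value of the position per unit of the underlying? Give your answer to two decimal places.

Current fair forward for the remaining 8 months: F = S·e^(r·T), r = 0.0861
F = 187.50 · e^(0.0861 × 8/12) = 187.50 × 1.059079 = 198.5773
Value of long forward = (F − K)·e^(−rT) = (198.5773 − 188.76) · e^(−0.0861·8/12)
= 9.8173 × 0.944216 = 9.27
Short position value = −(long value) = -CHF 9.27

-CHF 9.27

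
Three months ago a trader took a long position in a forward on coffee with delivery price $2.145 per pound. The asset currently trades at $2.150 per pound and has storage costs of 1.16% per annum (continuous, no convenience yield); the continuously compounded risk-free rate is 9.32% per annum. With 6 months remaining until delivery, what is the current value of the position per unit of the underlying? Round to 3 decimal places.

$0.115 per pound

Current fair forward for the remaining 6 months: F = S·e^((r + u)·T), (r + u) = 0.0932 + 0.0116 = 0.1048
F = 2.150 · e^(0.1048 × 6/12) = 2.150 × 1.053797 = 2.2657
Value of long forward = (F − K)·e^(−rT) = (2.2657 − 2.145) · e^(−0.0932·6/12)
= 0.1207 × 0.954469 = 0.115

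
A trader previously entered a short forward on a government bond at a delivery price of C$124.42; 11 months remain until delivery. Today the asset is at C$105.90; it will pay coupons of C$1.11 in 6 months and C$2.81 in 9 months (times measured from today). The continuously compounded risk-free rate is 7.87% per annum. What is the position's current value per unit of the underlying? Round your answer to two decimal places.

C$13.58

PV(remaining coupons) I = 1.11·e^(−0.0787·6/12) + 2.81·e^(−0.0787·9/12) = 3.7161
Current forward F = (S − I)·e^(rT) = (105.90 − 3.7161)·e^(0.0787·11/12) = 102.1839 × 1.074808 = 109.8281
Value (long) = (F − K)·e^(−rT) = (109.8281 − 124.42) × 0.930399 = -13.5763
Short position value = −(long value) = C$13.58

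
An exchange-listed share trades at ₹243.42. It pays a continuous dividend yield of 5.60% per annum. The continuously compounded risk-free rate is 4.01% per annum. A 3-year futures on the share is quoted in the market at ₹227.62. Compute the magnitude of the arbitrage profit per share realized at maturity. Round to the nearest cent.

Fair futures: F* = S·e^(carry·T), with carry = (r − q) = 0.0401 − 0.0560 = -0.0159
F* = 243.42 · e^(-0.0159 × 3) = 243.42 · e^-0.047700 = 243.42 × 0.953420 = ₹232.0815
Market ₹227.62 < fair ₹232.0815: forward underpriced → reverse cash-and-carry (short spot, go long the forward).
At maturity, profit = |F_mkt − F*| = |227.62 − 232.0815| = ₹4.46 per share

₹4.46 per share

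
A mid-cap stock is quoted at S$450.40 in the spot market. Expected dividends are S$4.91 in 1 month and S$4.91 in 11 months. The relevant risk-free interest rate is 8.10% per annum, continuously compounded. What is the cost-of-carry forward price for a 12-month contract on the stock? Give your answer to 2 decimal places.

S$478.17

PV(dividends) I = 4.91·e^(−0.0810·1/12) + 4.91·e^(−0.0810·11/12)
I = 4.8770 + 4.5586 = 9.4356
F = (S − I)·e^(rT) = (450.40 − 9.4356) · e^(0.0810·12/12)
= 440.9644 · e^0.081000 = 440.9644 × 1.084371 = S$478.17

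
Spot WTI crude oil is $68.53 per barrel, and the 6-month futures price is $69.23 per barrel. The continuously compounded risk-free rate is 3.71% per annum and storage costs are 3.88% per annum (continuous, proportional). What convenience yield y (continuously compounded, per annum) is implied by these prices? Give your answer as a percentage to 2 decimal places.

F = S·e^((r+u−y)T) ⇒ (r+u−y) = ln(F/S)/T
ln(69.23/68.53) = 0.010163; /T ⇒ 0.020326
y = r + u − ln(F/S)/T = 0.0371 + 0.0388 − 0.020326 = 0.055574
y = 5.56%

5.56%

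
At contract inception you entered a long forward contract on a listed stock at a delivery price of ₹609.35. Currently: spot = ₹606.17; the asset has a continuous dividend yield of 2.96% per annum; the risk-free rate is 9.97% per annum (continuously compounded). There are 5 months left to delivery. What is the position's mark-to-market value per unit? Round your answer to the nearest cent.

₹14.18

Current fair forward for the remaining 5 months: F = S·e^((r − q)·T), (r − q) = 0.0997 − 0.0296 = 0.0701
F = 606.17 · e^(0.0701 × 5/12) = 606.17 × 1.029639 = 624.1363
Value of long forward = (F − K)·e^(−rT) = (624.1363 − 609.35) · e^(−0.0997·5/12)
= 14.7863 × 0.959309 = 14.18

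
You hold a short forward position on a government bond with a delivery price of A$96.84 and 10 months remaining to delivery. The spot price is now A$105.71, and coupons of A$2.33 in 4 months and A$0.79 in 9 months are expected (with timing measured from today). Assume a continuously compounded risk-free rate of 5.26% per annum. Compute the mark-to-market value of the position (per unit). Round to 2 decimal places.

PV(remaining coupons) I = 2.33·e^(−0.0526·4/12) + 0.79·e^(−0.0526·9/12) = 3.0489
Current forward F = (S − I)·e^(rT) = (105.71 − 3.0489)·e^(0.0526·10/12) = 102.6611 × 1.044808 = 107.2611
Value (long) = (F − K)·e^(−rT) = (107.2611 − 96.84) × 0.957113 = 9.9742
Short position value = −(long value) = -A$9.97

-A$9.97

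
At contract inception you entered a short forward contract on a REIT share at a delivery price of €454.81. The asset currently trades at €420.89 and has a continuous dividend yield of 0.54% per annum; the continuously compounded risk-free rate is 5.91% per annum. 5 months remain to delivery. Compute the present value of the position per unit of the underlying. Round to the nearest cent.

€23.80

Current fair forward for the remaining 5 months: F = S·e^((r − q)·T), (r − q) = 0.0591 − 0.0054 = 0.0537
F = 420.89 · e^(0.0537 × 5/12) = 420.89 × 1.022627 = 430.4135
Value of long forward = (F − K)·e^(−rT) = (430.4135 − 454.81) · e^(−0.0591·5/12)
= -24.3965 × 0.975676 = -23.80
Short position value = −(long value) = €23.80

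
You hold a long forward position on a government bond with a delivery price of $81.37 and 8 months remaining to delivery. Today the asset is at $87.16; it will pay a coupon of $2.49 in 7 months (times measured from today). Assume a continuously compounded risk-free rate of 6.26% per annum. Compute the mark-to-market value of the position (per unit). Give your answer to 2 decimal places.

PV(remaining coupons) I = 2.49·e^(−0.0626·7/12) = 2.4007
Current forward F = (S − I)·e^(rT) = (87.16 − 2.4007)·e^(0.0626·8/12) = 84.7593 × 1.042616 = 88.3714
Value (long) = (F − K)·e^(−rT) = (88.3714 − 81.37) × 0.959126 = 6.7152
Value = $6.72

$6.72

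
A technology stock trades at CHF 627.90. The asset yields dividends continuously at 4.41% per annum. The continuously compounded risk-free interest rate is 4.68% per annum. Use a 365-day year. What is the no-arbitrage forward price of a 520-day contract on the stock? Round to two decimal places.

CHF 630.32

F = S·e^((r − q)T) = 627.90 · e^((0.0468 − 0.0441) × 520/365)
= 627.90 · e^0.003847 = 627.90 × 1.003854
F = CHF 630.32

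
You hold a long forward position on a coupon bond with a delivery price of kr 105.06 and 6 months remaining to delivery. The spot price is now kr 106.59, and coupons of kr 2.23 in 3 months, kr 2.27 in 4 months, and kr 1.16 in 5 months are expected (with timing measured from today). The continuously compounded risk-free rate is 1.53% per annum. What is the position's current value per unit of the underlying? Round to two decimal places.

-kr 3.30

PV(remaining coupons) I = 2.23·e^(−0.0153·3/12) + 2.27·e^(−0.0153·4/12) + 1.16·e^(−0.0153·5/12) = 5.6326
Current forward F = (S − I)·e^(rT) = (106.59 − 5.6326)·e^(0.0153·6/12) = 100.9574 × 1.007679 = 101.7327
Value (long) = (F − K)·e^(−rT) = (101.7327 − 105.06) × 0.992379 = -3.3019
Value = -kr 3.30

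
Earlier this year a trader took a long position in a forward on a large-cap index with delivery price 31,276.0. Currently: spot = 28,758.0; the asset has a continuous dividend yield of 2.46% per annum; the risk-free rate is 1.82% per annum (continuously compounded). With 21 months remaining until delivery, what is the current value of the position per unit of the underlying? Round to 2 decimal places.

-2749.32

Current fair forward for the remaining 21 months: F = S·e^((r − q)·T), (r − q) = 0.0182 − 0.0246 = -0.0064
F = 28758.0 · e^(-0.0064 × 21/12) = 28758.0 × 0.98886249 = 28437.7075
Value of long forward = (F − K)·e^(−rT) = (28437.7075 − 31276.0) · e^(−0.0182·21/12)
= -2838.2925 × 0.96865187 = -2749.32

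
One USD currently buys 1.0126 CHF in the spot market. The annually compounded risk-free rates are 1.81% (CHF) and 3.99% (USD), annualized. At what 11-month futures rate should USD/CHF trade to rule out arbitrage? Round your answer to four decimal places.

By covered interest parity, F = S · (1+r_CHF)^T / (1+r_USD)^T
= 1.0126 × 1.016579 / 1.036515 = 1.0126 × 0.980766
F = 0.9931 CHF per USD

0.9931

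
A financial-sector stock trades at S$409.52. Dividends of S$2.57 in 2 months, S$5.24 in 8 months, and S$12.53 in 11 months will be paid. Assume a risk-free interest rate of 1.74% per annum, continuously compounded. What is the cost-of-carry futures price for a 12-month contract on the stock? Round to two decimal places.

S$396.28

PV(dividends) I = 2.57·e^(−0.0174·2/12) + 5.24·e^(−0.0174·8/12) + 12.53·e^(−0.0174·11/12)
I = 2.5626 + 5.1796 + 12.3317 = 20.0739
F = (S − I)·e^(rT) = (409.52 − 20.0739) · e^(0.0174·12/12)
= 389.4461 · e^0.017400 = 389.4461 × 1.017552 = S$396.28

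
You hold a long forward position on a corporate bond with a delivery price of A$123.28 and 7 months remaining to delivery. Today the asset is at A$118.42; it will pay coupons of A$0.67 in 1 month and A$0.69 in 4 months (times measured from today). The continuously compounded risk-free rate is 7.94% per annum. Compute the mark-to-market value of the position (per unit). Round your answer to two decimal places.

-A$0.62

PV(remaining coupons) I = 0.67·e^(−0.0794·1/12) + 0.69·e^(−0.0794·4/12) = 1.3376
Current forward F = (S − I)·e^(rT) = (118.42 − 1.3376)·e^(0.0794·7/12) = 117.0824 × 1.047406 = 122.6328
Value (long) = (F − K)·e^(−rT) = (122.6328 − 123.28) × 0.954740 = -0.6179
Value = -A$0.62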